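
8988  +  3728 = 12716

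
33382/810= 41 + 86/405 = 41.21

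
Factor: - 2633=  - 2633^1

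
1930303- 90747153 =  -  88816850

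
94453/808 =116 + 725/808 =116.90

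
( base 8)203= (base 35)3Q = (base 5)1011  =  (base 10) 131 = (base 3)11212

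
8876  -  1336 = 7540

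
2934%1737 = 1197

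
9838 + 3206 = 13044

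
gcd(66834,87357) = 3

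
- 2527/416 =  - 2527/416 = - 6.07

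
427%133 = 28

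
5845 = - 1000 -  - 6845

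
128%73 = 55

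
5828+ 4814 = 10642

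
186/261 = 62/87 = 0.71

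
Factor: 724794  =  2^1*3^1 *7^1* 17257^1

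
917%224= 21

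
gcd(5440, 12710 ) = 10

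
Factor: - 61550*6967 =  - 2^1*5^2*1231^1*6967^1 =- 428818850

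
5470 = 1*5470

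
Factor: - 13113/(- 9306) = 31/22= 2^( - 1) * 11^( -1 )*31^1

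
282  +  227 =509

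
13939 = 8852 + 5087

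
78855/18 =4380 + 5/6 = 4380.83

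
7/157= 7/157  =  0.04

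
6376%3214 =3162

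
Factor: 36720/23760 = 17/11 = 11^( - 1)*17^1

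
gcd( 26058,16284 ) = 6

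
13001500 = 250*52006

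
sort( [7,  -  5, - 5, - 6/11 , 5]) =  [ - 5,-5,-6/11, 5  ,  7 ] 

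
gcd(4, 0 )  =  4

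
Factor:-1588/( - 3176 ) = 1/2 = 2^(-1)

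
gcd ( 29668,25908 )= 4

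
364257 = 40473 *9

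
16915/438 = 38 + 271/438 =38.62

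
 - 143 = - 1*143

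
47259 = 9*5251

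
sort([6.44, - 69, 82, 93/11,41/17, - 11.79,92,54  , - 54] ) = [ - 69,  -  54, - 11.79, 41/17, 6.44, 93/11, 54,82,92 ] 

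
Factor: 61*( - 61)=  - 3721 = -61^2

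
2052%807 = 438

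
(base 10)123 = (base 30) 43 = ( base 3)11120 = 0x7B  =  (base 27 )4f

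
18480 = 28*660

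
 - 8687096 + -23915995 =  - 32603091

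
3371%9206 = 3371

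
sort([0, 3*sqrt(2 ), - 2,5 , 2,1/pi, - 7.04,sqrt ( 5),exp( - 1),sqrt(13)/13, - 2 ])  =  [ - 7.04,-2, - 2, 0,sqrt(13) /13,1/pi, exp( - 1),  2,sqrt( 5), 3 *sqrt( 2),  5 ] 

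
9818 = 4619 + 5199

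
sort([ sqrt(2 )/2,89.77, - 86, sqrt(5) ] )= [  -  86, sqrt(2 ) /2,  sqrt( 5), 89.77 ] 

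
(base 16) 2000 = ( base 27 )B6B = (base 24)E58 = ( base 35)6O2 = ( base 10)8192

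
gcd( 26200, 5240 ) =5240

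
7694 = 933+6761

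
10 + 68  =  78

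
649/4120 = 649/4120 = 0.16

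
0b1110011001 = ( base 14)49B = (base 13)55B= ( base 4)32121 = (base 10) 921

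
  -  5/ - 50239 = 5/50239 =0.00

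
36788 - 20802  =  15986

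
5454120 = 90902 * 60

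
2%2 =0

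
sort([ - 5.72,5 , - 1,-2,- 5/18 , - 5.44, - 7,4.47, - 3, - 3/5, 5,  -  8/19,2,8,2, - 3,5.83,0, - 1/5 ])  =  [ - 7, - 5.72, - 5.44, - 3, - 3, - 2, - 1, - 3/5, - 8/19,-5/18, - 1/5,0, 2, 2, 4.47, 5,5,5.83,8] 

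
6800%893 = 549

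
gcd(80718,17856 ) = 6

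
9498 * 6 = 56988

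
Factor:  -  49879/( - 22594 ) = 2^ ( - 1)*11^( - 1 )*13^( - 1)*31^1*79^( - 1 ) * 1609^1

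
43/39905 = 43/39905 = 0.00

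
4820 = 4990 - 170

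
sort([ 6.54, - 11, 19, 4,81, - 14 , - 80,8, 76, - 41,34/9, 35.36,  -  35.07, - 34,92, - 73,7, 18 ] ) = [-80, - 73, - 41, - 35.07, - 34 ,- 14,-11, 34/9, 4, 6.54,7,8,18,19,35.36,  76,81,92 ] 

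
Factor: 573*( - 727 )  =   - 3^1 * 191^1*727^1 = - 416571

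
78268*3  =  234804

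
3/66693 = 1/22231= 0.00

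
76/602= 38/301  =  0.13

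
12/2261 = 12/2261 = 0.01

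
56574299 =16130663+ 40443636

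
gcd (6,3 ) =3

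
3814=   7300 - 3486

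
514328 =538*956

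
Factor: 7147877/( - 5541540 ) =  - 2^( -2 )*3^( - 1 )*5^( - 1)*11^1 * 19^(- 1 )*83^1*4861^( - 1 )*7829^1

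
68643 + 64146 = 132789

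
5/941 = 5/941 = 0.01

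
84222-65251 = 18971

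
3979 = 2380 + 1599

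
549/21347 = 549/21347 = 0.03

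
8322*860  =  7156920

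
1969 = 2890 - 921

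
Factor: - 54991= - 127^1*433^1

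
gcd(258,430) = 86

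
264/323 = 264/323 = 0.82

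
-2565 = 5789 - 8354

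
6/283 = 6/283 = 0.02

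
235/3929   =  235/3929 = 0.06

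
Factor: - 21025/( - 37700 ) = 2^(-2)*13^(-1)*29^1 = 29/52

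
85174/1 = 85174 = 85174.00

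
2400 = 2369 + 31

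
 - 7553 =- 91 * 83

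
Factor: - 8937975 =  - 3^1*5^2* 119173^1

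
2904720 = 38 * 76440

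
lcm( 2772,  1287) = 36036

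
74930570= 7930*9449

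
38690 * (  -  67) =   -  2592230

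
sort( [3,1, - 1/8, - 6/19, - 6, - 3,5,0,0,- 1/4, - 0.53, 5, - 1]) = [ - 6,-3,- 1, - 0.53  , - 6/19, - 1/4, - 1/8,0, 0,1,3, 5, 5 ] 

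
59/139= 59/139= 0.42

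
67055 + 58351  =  125406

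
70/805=2/23 = 0.09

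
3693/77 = 3693/77= 47.96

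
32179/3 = 10726+1/3= 10726.33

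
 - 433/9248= - 433/9248 = -0.05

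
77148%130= 58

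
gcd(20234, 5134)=302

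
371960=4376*85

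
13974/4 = 6987/2 = 3493.50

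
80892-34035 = 46857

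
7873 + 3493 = 11366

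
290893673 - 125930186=164963487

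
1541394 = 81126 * 19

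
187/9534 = 187/9534=0.02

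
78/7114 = 39/3557 =0.01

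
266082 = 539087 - 273005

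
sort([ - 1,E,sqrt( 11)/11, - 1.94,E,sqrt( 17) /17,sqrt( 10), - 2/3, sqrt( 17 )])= [ - 1.94,  -  1, - 2/3, sqrt ( 17) /17,sqrt( 11) /11, E,E,sqrt(10),sqrt( 17) ] 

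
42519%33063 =9456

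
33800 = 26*1300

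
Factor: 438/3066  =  1/7 = 7^ ( - 1 ) 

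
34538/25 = 34538/25 = 1381.52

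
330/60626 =165/30313  =  0.01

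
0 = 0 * 297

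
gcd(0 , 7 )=7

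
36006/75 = 480 +2/25 = 480.08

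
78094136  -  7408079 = 70686057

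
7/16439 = 7/16439 = 0.00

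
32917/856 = 32917/856 = 38.45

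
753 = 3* 251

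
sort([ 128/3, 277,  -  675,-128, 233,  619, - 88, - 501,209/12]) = [ - 675,- 501 , - 128, - 88 , 209/12 , 128/3, 233 , 277, 619]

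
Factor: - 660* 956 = -2^4*3^1*5^1*11^1*239^1 = -630960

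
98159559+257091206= 355250765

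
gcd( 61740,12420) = 180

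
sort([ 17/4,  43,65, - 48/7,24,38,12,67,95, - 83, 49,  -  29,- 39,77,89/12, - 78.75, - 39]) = [ - 83,  -  78.75, - 39, - 39, - 29 , - 48/7,17/4, 89/12, 12,24, 38,43,49,  65 , 67, 77,  95] 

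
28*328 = 9184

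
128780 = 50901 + 77879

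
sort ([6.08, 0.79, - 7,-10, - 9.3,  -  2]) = [ - 10, - 9.3 ,  -  7, - 2,0.79, 6.08]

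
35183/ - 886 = -40 + 257/886=- 39.71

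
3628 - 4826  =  -1198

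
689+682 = 1371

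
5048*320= 1615360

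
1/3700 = 1/3700 = 0.00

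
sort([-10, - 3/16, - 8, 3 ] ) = [ - 10, - 8, - 3/16, 3 ] 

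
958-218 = 740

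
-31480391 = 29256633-60737024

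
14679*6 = 88074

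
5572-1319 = 4253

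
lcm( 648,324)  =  648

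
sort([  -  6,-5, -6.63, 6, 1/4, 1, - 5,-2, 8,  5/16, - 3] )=[ - 6.63, -6, - 5,- 5, - 3,-2,1/4,  5/16,1,6,  8 ]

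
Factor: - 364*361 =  - 131404= - 2^2*7^1*13^1*19^2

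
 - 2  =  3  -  5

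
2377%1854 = 523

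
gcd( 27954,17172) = 18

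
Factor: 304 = 2^4 * 19^1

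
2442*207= 505494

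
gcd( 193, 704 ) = 1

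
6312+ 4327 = 10639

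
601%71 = 33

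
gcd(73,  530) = 1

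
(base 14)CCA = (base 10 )2530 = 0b100111100010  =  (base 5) 40110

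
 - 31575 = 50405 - 81980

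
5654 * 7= 39578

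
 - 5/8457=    - 5/8457 =- 0.00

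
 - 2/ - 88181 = 2/88181 = 0.00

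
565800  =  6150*92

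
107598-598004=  - 490406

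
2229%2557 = 2229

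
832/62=13 + 13/31= 13.42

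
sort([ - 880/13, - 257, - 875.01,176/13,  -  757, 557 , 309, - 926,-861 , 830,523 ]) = [ - 926,  -  875.01, - 861, - 757, - 257,- 880/13, 176/13,  309, 523 , 557, 830 ] 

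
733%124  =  113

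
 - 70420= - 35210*2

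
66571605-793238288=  - 726666683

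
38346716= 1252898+37093818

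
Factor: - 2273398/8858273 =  - 2^1* 1136699^1*8858273^(-1) 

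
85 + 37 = 122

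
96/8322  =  16/1387 = 0.01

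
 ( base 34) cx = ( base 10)441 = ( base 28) FL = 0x1B9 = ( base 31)e7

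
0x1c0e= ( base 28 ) 94e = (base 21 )g60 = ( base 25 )bc7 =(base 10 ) 7182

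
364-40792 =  - 40428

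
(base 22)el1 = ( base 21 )g8f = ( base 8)16107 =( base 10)7239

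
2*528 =1056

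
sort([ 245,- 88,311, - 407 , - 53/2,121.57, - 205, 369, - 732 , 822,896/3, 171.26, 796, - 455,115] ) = [ - 732, - 455, - 407, -205, - 88,  -  53/2, 115,121.57, 171.26, 245, 896/3,311, 369 , 796, 822] 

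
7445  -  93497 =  - 86052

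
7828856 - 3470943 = 4357913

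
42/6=7 = 7.00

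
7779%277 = 23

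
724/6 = 120 + 2/3 = 120.67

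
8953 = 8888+65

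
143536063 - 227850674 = -84314611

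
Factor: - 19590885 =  - 3^2*5^1*17^1*25609^1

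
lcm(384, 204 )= 6528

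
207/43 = 207/43 = 4.81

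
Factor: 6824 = 2^3 * 853^1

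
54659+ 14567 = 69226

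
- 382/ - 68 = 191/34= 5.62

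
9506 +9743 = 19249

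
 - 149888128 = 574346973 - 724235101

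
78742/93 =78742/93 =846.69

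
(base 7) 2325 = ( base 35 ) OC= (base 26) 16K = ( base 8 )1524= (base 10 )852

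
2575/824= 25/8 = 3.12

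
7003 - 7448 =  - 445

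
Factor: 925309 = 7^1 * 11^1*61^1 * 197^1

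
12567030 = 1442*8715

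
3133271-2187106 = 946165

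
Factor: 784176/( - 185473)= - 816/193 = - 2^4* 3^1 * 17^1*193^( - 1)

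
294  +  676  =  970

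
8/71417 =8/71417 =0.00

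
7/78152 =7/78152 =0.00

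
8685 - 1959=6726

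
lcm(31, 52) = 1612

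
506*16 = 8096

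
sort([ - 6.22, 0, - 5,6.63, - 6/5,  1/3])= [ - 6.22,- 5 ,-6/5,0,1/3,6.63] 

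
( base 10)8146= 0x1FD2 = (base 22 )gi6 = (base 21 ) i9j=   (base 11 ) 6136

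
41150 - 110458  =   - 69308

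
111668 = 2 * 55834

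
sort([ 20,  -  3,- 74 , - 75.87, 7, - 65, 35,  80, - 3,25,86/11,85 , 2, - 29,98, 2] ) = [ - 75.87, - 74,-65, - 29 , - 3 ,- 3,  2, 2,7, 86/11, 20,25, 35, 80,85 , 98] 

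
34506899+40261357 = 74768256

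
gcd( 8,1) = 1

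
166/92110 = 83/46055=0.00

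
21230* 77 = 1634710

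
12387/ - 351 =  - 36 + 83/117 = - 35.29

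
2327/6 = 387 + 5/6 = 387.83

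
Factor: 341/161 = 7^( - 1)*11^1 * 23^( -1)*31^1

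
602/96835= 602/96835 = 0.01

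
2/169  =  2/169  =  0.01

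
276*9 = 2484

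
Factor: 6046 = 2^1*3023^1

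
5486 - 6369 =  - 883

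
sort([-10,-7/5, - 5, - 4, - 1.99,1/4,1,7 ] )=[ - 10,  -  5, - 4, - 1.99 , - 7/5, 1/4,1,7 ]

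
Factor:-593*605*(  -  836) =2^2*5^1*11^3*19^1*593^1= 299927540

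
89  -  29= 60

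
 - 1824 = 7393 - 9217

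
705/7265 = 141/1453 = 0.10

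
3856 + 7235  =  11091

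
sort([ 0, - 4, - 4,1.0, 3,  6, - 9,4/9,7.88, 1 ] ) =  [ - 9, - 4,-4,0,4/9,1.0,1,3, 6,7.88]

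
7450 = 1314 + 6136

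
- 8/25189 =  - 1 + 25181/25189 = -  0.00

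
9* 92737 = 834633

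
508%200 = 108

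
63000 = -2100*(- 30)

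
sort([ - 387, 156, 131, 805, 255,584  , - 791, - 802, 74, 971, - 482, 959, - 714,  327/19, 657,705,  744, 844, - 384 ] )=[ - 802, - 791,-714, -482,-387, - 384, 327/19,74,131, 156, 255 , 584, 657, 705, 744, 805, 844, 959, 971] 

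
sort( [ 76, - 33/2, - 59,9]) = [ - 59, - 33/2,9,76]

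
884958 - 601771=283187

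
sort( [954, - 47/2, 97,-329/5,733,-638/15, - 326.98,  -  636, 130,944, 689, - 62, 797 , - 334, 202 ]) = [  -  636, - 334,- 326.98, - 329/5, - 62 , - 638/15,- 47/2,  97,130, 202, 689,733, 797, 944,  954] 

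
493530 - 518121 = - 24591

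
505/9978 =505/9978 = 0.05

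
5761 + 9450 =15211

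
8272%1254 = 748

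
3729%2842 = 887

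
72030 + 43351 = 115381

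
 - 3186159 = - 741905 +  - 2444254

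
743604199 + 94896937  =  838501136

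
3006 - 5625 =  - 2619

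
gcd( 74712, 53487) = 849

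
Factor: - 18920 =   -  2^3*5^1*11^1*43^1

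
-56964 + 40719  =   - 16245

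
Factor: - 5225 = -5^2*11^1 * 19^1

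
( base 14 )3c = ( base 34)1K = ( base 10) 54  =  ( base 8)66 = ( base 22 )2A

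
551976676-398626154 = 153350522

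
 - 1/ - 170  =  1/170=0.01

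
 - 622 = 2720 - 3342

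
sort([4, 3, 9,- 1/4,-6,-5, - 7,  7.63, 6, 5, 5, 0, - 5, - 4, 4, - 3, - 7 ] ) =[ - 7, - 7, - 6 , - 5,-5,  -  4 ,  -  3, - 1/4, 0,3 , 4, 4,  5,  5, 6, 7.63,9 ]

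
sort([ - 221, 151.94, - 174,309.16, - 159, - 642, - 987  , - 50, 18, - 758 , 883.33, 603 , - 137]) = [ - 987,-758, - 642,- 221, - 174, - 159, - 137, - 50,18, 151.94, 309.16,  603, 883.33] 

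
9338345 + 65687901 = 75026246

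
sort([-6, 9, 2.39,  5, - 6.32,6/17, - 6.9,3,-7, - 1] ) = [ - 7,  -  6.9,-6.32, - 6,- 1,6/17,  2.39 , 3,5,9 ] 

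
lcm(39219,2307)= 39219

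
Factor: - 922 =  - 2^1*461^1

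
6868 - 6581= 287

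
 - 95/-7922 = 95/7922 = 0.01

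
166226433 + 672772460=838998893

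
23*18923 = 435229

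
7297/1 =7297=7297.00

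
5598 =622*9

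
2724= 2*1362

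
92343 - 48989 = 43354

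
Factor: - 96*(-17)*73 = 119136  =  2^5*  3^1*17^1*73^1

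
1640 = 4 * 410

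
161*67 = 10787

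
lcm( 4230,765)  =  71910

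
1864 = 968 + 896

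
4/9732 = 1/2433 = 0.00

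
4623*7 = 32361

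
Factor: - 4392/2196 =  - 2^1 = - 2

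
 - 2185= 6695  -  8880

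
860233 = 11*78203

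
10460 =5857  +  4603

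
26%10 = 6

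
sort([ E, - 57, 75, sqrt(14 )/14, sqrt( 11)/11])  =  [ - 57,sqrt(14 ) /14, sqrt(11 )/11,E, 75]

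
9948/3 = 3316 = 3316.00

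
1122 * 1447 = 1623534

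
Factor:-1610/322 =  - 5^1 = - 5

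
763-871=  - 108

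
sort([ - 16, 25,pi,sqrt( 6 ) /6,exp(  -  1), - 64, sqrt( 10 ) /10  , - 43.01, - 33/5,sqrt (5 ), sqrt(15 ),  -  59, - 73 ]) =[ - 73,  -  64, - 59, - 43.01, - 16, - 33/5, sqrt( 10 ) /10, exp( - 1), sqrt( 6 )/6, sqrt( 5), pi,sqrt ( 15), 25 ]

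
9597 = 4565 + 5032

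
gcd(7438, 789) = 1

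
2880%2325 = 555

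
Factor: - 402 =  - 2^1*3^1*67^1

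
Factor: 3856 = 2^4*241^1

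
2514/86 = 1257/43 = 29.23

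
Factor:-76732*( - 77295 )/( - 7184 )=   -  1482749985/1796 = - 2^( - 2)*3^1*5^1*449^( - 1)*5153^1*19183^1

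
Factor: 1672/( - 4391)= - 2^3 * 11^1*19^1 *4391^( - 1) 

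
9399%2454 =2037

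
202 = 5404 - 5202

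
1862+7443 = 9305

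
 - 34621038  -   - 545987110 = 511366072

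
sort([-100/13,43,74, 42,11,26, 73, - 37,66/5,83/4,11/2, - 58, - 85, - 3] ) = [ - 85, - 58, - 37, - 100/13, - 3,11/2 , 11 , 66/5, 83/4, 26,42,43, 73,74]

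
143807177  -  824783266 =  - 680976089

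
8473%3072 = 2329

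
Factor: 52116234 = 2^1*3^1*59^1 * 147221^1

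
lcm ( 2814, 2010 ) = 14070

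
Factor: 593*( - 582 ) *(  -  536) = 184987536 = 2^4*3^1*67^1* 97^1*593^1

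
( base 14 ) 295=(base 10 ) 523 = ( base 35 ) EX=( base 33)FS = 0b1000001011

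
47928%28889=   19039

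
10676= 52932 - 42256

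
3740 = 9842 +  - 6102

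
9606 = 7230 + 2376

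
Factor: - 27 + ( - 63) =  - 2^1*3^2*5^1=-90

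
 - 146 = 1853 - 1999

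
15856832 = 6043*2624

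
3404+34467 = 37871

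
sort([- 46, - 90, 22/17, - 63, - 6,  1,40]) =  [-90, - 63, - 46,-6,  1,22/17,40 ] 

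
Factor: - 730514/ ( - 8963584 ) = 2^(-8)*7^( - 1 )*41^(-1 )*61^( - 1)*365257^1 = 365257/4481792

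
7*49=343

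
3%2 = 1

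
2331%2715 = 2331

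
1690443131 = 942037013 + 748406118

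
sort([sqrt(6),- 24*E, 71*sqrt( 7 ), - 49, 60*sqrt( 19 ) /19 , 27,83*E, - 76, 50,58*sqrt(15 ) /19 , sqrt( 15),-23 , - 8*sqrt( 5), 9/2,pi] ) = [  -  76, -24*E, - 49 , - 23, - 8*sqrt(5),sqrt(6), pi, sqrt(15),9/2,58*sqrt( 15) /19, 60*sqrt( 19)/19, 27 , 50, 71*sqrt( 7), 83*E] 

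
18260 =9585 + 8675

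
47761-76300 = - 28539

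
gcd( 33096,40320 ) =168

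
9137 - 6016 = 3121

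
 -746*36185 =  - 26994010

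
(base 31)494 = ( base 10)4127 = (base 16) 101f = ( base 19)b84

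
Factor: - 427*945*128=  - 2^7*3^3* 5^1*7^2*61^1 =-  51649920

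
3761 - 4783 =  - 1022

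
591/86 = 591/86 = 6.87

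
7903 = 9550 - 1647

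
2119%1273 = 846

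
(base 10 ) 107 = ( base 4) 1223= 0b1101011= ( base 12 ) 8b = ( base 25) 47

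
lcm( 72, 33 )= 792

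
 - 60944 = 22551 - 83495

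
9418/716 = 4709/358 = 13.15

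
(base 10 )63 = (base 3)2100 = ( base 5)223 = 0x3f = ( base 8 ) 77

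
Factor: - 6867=  -  3^2*7^1*109^1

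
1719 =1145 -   -  574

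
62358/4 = 15589 + 1/2  =  15589.50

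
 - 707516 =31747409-32454925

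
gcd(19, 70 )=1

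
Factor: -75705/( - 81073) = 3^1*5^1 * 7^2  *17^( - 1) * 19^(- 1) * 103^1*251^( - 1)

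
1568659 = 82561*19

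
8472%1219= 1158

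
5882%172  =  34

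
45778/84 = 544+41/42 = 544.98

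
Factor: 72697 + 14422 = 87119 = 87119^1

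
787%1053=787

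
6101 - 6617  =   - 516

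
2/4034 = 1/2017 =0.00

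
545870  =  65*8398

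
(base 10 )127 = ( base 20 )67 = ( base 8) 177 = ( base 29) 4B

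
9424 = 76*124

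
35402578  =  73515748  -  38113170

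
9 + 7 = 16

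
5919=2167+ 3752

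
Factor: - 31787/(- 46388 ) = 2^( - 2 ) * 7^1 * 19^1*239^1*11597^( - 1) 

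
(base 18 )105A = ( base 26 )8k4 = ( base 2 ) 1011100101100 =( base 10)5932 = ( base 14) 223a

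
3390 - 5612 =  - 2222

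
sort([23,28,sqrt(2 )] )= [ sqrt( 2),23, 28 ] 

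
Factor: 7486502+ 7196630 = 14683132 = 2^2*3670783^1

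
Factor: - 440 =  - 2^3*5^1*11^1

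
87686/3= 87686/3 = 29228.67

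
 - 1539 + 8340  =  6801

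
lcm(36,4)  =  36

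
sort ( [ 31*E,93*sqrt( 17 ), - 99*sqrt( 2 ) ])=[ - 99*sqrt(2 ) , 31*E,  93*sqrt(17) ]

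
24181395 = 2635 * 9177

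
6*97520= 585120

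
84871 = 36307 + 48564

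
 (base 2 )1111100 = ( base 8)174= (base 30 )44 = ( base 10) 124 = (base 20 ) 64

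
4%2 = 0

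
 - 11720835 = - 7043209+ - 4677626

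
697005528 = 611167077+85838451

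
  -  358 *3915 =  - 1401570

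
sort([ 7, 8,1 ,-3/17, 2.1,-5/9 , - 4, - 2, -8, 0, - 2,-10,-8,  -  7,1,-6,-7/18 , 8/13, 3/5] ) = [ - 10,- 8 , -8, - 7, -6 , - 4,-2, -2, - 5/9, - 7/18, - 3/17, 0,  3/5, 8/13, 1,1, 2.1,7,8 ]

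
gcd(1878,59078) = 2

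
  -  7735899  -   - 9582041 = 1846142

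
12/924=1/77 = 0.01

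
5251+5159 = 10410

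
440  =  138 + 302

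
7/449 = 7/449  =  0.02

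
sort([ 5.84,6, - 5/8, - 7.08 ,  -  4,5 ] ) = [  -  7.08,-4,-5/8,5, 5.84  ,  6 ] 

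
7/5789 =1/827 = 0.00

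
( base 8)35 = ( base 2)11101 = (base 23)16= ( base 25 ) 14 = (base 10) 29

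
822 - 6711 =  - 5889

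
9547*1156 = 11036332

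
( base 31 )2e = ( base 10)76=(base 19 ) 40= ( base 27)2m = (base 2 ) 1001100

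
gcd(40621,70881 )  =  1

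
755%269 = 217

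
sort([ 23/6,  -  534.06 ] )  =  [ - 534.06, 23/6 ]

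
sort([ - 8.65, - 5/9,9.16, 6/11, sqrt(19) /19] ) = [ - 8.65, - 5/9 , sqrt(19)/19,6/11,9.16 ] 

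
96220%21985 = 8280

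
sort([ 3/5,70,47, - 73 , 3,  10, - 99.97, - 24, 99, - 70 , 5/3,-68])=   [ - 99.97, - 73, - 70, - 68,-24, 3/5,  5/3 , 3,10,47,  70,99]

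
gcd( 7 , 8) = 1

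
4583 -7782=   -  3199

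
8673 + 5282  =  13955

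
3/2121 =1/707 = 0.00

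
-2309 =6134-8443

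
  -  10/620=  - 1/62 = - 0.02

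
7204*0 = 0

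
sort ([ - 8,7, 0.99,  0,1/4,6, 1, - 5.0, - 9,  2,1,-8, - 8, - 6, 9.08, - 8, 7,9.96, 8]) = [ - 9,  -  8, - 8, - 8, - 8,  -  6, - 5.0, 0 , 1/4, 0.99, 1, 1 , 2, 6,7,7,8, 9.08, 9.96] 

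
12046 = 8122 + 3924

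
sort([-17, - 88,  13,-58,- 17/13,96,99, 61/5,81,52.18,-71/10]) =[- 88, -58, - 17, - 71/10, - 17/13, 61/5, 13,52.18, 81, 96,99 ] 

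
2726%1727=999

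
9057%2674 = 1035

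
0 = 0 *794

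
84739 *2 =169478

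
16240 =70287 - 54047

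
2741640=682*4020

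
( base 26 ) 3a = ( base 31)2q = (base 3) 10021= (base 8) 130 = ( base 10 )88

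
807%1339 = 807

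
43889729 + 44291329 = 88181058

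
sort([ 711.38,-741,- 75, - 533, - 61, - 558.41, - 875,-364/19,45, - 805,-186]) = [ - 875, - 805, - 741 ,  -  558.41, - 533, - 186, - 75, - 61, - 364/19,45, 711.38 ] 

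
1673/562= 1673/562 = 2.98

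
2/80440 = 1/40220 = 0.00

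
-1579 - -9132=7553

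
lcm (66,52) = 1716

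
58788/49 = 1199 + 37/49 = 1199.76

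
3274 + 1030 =4304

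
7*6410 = 44870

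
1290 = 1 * 1290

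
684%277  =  130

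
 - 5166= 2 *( - 2583)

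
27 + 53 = 80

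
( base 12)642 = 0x392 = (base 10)914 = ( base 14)494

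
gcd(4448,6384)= 16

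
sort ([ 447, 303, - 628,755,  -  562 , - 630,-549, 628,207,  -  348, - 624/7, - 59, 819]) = [-630, - 628, - 562, - 549, - 348 ,-624/7, - 59, 207,303,447,  628,  755, 819]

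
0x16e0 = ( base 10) 5856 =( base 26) 8h6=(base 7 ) 23034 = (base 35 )4RB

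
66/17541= 22/5847= 0.00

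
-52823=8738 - 61561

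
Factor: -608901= - 3^1*202967^1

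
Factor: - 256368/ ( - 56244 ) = 2^2*7^2 * 43^( - 1 ) = 196/43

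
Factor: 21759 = 3^1* 7253^1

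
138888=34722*4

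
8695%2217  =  2044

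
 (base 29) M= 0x16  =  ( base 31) m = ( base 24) M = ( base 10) 22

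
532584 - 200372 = 332212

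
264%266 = 264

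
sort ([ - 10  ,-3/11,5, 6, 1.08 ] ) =[ - 10, - 3/11 , 1.08, 5, 6]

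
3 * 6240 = 18720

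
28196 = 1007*28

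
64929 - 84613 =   -  19684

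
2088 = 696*3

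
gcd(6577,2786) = 1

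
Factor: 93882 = 2^1*3^1 *15647^1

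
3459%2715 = 744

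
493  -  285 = 208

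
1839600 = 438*4200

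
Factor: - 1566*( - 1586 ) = 2^2*3^3*13^1 * 29^1*61^1 = 2483676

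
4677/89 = 4677/89 = 52.55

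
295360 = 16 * 18460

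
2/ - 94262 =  - 1/47131 = - 0.00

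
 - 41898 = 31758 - 73656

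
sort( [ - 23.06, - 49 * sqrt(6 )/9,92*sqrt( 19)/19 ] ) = [ - 23.06, -49*sqrt ( 6) /9,92*sqrt(19)/19]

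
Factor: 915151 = 31^1 * 53^1*557^1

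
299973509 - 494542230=  -  194568721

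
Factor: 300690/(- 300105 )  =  -2^1*3^( - 3 ) * 19^( - 1)*257^1 =- 514/513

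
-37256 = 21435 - 58691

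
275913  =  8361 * 33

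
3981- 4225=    - 244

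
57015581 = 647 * 88123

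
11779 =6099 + 5680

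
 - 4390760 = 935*( - 4696)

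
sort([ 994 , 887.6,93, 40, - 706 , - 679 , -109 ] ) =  [-706 , - 679, - 109 , 40 , 93,887.6, 994] 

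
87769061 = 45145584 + 42623477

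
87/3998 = 87/3998  =  0.02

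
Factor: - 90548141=  -  79^1 * 1146179^1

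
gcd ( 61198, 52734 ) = 2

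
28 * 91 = 2548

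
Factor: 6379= 6379^1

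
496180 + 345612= 841792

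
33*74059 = 2443947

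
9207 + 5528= 14735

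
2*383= 766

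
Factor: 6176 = 2^5* 193^1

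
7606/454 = 3803/227 = 16.75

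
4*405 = 1620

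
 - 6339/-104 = 6339/104 = 60.95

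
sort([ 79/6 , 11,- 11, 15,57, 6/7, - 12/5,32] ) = [ - 11, - 12/5,6/7,11 , 79/6,  15,32,57]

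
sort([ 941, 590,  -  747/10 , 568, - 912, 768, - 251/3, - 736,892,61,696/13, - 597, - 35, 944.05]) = [-912,-736, - 597, - 251/3, - 747/10, - 35, 696/13, 61,568,590 , 768, 892, 941,944.05 ]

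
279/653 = 279/653=   0.43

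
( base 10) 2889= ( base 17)9gg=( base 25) 4FE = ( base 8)5511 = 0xB49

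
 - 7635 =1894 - 9529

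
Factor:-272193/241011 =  - 90731/80337 =- 3^ ( - 1 ) * 61^ ( - 1 )*439^( - 1)*90731^1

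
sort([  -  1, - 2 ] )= [ - 2,  -  1 ]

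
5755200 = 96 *59950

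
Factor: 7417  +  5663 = 2^3*3^1*5^1*109^1 = 13080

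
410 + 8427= 8837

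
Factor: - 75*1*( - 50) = 3750 = 2^1*3^1 *5^4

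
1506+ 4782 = 6288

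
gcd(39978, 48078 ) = 18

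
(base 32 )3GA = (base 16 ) e0a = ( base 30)3to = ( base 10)3594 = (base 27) 4p3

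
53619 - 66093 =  - 12474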